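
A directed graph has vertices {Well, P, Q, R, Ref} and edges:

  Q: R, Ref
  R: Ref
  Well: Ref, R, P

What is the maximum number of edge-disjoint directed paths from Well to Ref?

2

Assign every edge capacity 1; by Menger, the answer equals the max flow.
Path Well→Ref (+1); total 1.
Path Well→R→Ref (+1); total 2.
No residual Well→Ref path; max flow = 2.
Certifying cut of size 2: {Well→R, Well→Ref}.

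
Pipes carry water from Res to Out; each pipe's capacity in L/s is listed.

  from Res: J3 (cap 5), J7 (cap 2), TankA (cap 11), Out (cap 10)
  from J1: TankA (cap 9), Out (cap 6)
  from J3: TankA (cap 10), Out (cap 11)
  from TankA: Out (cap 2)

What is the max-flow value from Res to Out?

Augment Res→Out: bottleneck 10, flow now 10.
Augment Res→J3→Out: bottleneck 5, flow now 15.
Augment Res→TankA→Out: bottleneck 2, flow now 17.
No augmenting path remains; maximum flow = 17.
In the residual graph, reachable from Res: {Res, TankA, J7}.
Min-cut edges: Res→J3 (5), Res→Out (10), TankA→Out (2); capacity 5 + 10 + 2 = 17.
This cut is saturated, so no flow can exceed 17.

17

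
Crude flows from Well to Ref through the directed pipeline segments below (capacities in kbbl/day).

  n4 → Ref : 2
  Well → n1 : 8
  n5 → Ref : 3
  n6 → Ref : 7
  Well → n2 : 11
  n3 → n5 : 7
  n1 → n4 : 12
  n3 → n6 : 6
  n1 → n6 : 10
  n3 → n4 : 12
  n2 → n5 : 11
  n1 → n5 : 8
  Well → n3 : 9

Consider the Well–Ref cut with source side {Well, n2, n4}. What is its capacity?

30

Edges leaving {Well, n2, n4}: Well→n1 (8), Well→n3 (9), n2→n5 (11), n4→Ref (2).
Cut capacity = 8 + 9 + 11 + 2 = 30.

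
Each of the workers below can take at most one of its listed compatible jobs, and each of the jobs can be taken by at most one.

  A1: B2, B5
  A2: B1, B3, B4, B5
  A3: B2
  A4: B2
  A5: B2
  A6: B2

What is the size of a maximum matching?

3

Unit-capacity flow: source→left, listed edges, right→sink; max matching = max flow.
Augmenting path A1→B2 (+1); matched 1.
Augmenting path A2→B1 (+1); matched 2.
Augmenting path A3→B2→A1→B5 (+1); matched 3.
No augmenting path remains; maximum matching = 3.
König certificate: {A1, A2, B2} is a vertex cover of size 3 (every listed pair touches it), so no matching can be larger.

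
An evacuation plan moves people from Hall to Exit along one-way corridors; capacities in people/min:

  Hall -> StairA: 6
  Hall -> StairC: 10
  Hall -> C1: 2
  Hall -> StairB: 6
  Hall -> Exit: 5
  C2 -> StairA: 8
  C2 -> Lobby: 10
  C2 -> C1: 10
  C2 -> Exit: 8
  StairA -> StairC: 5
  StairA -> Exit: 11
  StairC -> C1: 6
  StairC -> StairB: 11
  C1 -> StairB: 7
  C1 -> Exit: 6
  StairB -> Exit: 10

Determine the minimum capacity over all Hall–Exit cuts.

27

Augment Hall→Exit: bottleneck 5, flow now 5.
Augment Hall→StairA→Exit: bottleneck 6, flow now 11.
Augment Hall→C1→Exit: bottleneck 2, flow now 13.
Augment Hall→StairB→Exit: bottleneck 6, flow now 19.
Augment Hall→StairC→C1→Exit: bottleneck 4, flow now 23.
Augment Hall→StairC→StairB→Exit: bottleneck 4, flow now 27.
No augmenting path remains; maximum flow = 27.
By max-flow min-cut, the minimum cut capacity equals the max flow.
In the residual graph, reachable from Hall: {Hall, StairC, C1, StairB}.
Min-cut edges: Hall→StairA (6), Hall→Exit (5), C1→Exit (6), StairB→Exit (10); capacity 6 + 5 + 6 + 10 = 27.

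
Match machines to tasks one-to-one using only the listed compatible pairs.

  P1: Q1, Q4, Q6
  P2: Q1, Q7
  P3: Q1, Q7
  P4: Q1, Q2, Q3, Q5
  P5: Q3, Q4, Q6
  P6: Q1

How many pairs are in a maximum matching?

5

Unit-capacity flow: source→left, listed edges, right→sink; max matching = max flow.
Augmenting path P1→Q1 (+1); matched 1.
Augmenting path P2→Q7 (+1); matched 2.
Augmenting path P4→Q2 (+1); matched 3.
Augmenting path P5→Q3 (+1); matched 4.
Augmenting path P3→Q1→P1→Q4 (+1); matched 5.
No augmenting path remains; maximum matching = 5.
König certificate: {P1, P4, P5, Q1, Q7} is a vertex cover of size 5 (every listed pair touches it), so no matching can be larger.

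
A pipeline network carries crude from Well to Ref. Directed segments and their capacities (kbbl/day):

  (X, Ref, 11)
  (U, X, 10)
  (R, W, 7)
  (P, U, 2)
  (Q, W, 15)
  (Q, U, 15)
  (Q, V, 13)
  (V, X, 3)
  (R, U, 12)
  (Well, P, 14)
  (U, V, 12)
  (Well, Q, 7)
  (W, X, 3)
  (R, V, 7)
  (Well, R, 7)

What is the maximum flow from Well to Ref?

Augment Well→P→U→X→Ref: bottleneck 2, flow now 2.
Augment Well→Q→U→X→Ref: bottleneck 7, flow now 9.
Augment Well→R→U→X→Ref: bottleneck 1, flow now 10.
Augment Well→R→V→X→Ref: bottleneck 1, flow now 11.
No augmenting path remains; maximum flow = 11.
In the residual graph, reachable from Well: {Well, P, Q, R, U, V, W, X}.
Min-cut edges: X→Ref (11); capacity 11 = 11.
This cut is saturated, so no flow can exceed 11.

11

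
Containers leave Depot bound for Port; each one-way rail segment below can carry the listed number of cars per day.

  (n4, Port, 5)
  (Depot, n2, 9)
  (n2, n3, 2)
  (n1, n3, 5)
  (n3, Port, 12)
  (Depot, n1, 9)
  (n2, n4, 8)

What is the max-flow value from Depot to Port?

Augment Depot→n1→n3→Port: bottleneck 5, flow now 5.
Augment Depot→n2→n3→Port: bottleneck 2, flow now 7.
Augment Depot→n2→n4→Port: bottleneck 5, flow now 12.
No augmenting path remains; maximum flow = 12.
In the residual graph, reachable from Depot: {Depot, n1, n2, n4}.
Min-cut edges: n1→n3 (5), n2→n3 (2), n4→Port (5); capacity 5 + 2 + 5 = 12.
This cut is saturated, so no flow can exceed 12.

12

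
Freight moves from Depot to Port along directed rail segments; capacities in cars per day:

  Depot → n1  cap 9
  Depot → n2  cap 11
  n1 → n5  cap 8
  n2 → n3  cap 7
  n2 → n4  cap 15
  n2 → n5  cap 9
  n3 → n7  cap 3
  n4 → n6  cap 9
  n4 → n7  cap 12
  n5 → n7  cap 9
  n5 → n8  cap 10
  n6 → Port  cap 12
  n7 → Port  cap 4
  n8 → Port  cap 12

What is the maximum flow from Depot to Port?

19

Augment Depot→n1→n5→n7→Port: bottleneck 4, flow now 4.
Augment Depot→n1→n5→n8→Port: bottleneck 4, flow now 8.
Augment Depot→n2→n4→n6→Port: bottleneck 9, flow now 17.
Augment Depot→n2→n5→n8→Port: bottleneck 2, flow now 19.
No augmenting path remains; maximum flow = 19.
In the residual graph, reachable from Depot: {Depot, n1}.
Min-cut edges: Depot→n2 (11), n1→n5 (8); capacity 11 + 8 = 19.
This cut is saturated, so no flow can exceed 19.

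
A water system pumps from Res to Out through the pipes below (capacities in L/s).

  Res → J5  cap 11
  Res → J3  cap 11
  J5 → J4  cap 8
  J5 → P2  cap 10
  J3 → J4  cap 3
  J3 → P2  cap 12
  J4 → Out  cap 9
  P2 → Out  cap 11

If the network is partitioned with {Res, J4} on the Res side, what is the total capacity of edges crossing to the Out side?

Edges leaving {Res, J4}: Res→J5 (11), Res→J3 (11), J4→Out (9).
Cut capacity = 11 + 11 + 9 = 31.

31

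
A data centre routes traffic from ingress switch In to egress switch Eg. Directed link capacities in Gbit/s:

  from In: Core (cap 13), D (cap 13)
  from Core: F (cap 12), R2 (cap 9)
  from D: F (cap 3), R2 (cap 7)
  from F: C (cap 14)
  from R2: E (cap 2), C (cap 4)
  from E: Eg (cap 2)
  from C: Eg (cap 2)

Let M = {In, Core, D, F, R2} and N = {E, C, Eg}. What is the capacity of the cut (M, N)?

Edges leaving {In, Core, D, F, R2}: F→C (14), R2→E (2), R2→C (4).
Cut capacity = 14 + 2 + 4 = 20.

20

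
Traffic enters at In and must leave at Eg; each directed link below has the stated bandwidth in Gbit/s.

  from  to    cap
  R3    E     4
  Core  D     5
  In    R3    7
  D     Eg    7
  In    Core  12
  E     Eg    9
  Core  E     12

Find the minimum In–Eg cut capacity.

14

Augment In→Core→E→Eg: bottleneck 9, flow now 9.
Augment In→Core→D→Eg: bottleneck 3, flow now 12.
Augment In→R3→E→Core→D→Eg: bottleneck 2, flow now 14. (uses reverse residual edge)
No augmenting path remains; maximum flow = 14.
By max-flow min-cut, the minimum cut capacity equals the max flow.
In the residual graph, reachable from In: {In, Core, R3, E}.
Min-cut edges: Core→D (5), E→Eg (9); capacity 5 + 9 = 14.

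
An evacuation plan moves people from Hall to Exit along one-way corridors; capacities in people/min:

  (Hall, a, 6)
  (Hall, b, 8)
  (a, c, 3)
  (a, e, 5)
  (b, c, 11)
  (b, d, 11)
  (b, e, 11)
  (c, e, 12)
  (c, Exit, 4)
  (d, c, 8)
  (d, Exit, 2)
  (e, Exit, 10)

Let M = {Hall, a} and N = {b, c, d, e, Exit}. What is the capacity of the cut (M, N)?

Edges leaving {Hall, a}: Hall→b (8), a→c (3), a→e (5).
Cut capacity = 8 + 3 + 5 = 16.

16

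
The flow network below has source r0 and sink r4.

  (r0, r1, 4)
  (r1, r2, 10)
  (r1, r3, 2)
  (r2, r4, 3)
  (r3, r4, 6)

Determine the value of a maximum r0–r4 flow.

4

Augment r0→r1→r2→r4: bottleneck 3, flow now 3.
Augment r0→r1→r3→r4: bottleneck 1, flow now 4.
No augmenting path remains; maximum flow = 4.
In the residual graph, reachable from r0: {r0}.
Min-cut edges: r0→r1 (4); capacity 4 = 4.
This cut is saturated, so no flow can exceed 4.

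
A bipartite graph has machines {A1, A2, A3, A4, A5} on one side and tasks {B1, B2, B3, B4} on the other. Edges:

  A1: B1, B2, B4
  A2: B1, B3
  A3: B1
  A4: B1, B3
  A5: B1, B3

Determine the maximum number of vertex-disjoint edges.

3

Unit-capacity flow: source→left, listed edges, right→sink; max matching = max flow.
Augmenting path A1→B1 (+1); matched 1.
Augmenting path A2→B3 (+1); matched 2.
Augmenting path A3→B1→A1→B2 (+1); matched 3.
No augmenting path remains; maximum matching = 3.
König certificate: {A1, B1, B3} is a vertex cover of size 3 (every listed pair touches it), so no matching can be larger.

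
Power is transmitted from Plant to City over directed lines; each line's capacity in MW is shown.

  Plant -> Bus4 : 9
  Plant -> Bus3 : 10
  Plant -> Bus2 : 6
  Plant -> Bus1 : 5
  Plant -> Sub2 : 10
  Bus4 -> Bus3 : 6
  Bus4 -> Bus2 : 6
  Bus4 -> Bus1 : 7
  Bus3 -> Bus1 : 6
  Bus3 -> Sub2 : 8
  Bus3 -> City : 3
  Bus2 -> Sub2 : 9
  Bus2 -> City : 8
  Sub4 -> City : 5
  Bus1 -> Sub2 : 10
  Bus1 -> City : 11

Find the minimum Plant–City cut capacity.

Augment Plant→Bus3→City: bottleneck 3, flow now 3.
Augment Plant→Bus2→City: bottleneck 6, flow now 9.
Augment Plant→Bus1→City: bottleneck 5, flow now 14.
Augment Plant→Bus4→Bus2→City: bottleneck 2, flow now 16.
Augment Plant→Bus4→Bus1→City: bottleneck 6, flow now 22.
No augmenting path remains; maximum flow = 22.
By max-flow min-cut, the minimum cut capacity equals the max flow.
In the residual graph, reachable from Plant: {Plant, Bus4, Bus3, Bus2, Bus1, Sub2}.
Min-cut edges: Bus3→City (3), Bus2→City (8), Bus1→City (11); capacity 3 + 8 + 11 = 22.

22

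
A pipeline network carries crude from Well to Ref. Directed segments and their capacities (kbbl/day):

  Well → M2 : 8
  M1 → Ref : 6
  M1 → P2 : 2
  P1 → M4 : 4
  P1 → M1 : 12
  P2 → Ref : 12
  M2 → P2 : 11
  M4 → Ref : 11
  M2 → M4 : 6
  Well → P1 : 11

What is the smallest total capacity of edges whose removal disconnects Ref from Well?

Augment Well→M2→M4→Ref: bottleneck 6, flow now 6.
Augment Well→M2→P2→Ref: bottleneck 2, flow now 8.
Augment Well→P1→M4→Ref: bottleneck 4, flow now 12.
Augment Well→P1→M1→Ref: bottleneck 6, flow now 18.
Augment Well→P1→M1→P2→Ref: bottleneck 1, flow now 19.
No augmenting path remains; maximum flow = 19.
By max-flow min-cut, the minimum cut capacity equals the max flow.
In the residual graph, reachable from Well: {Well}.
Min-cut edges: Well→M2 (8), Well→P1 (11); capacity 8 + 11 = 19.

19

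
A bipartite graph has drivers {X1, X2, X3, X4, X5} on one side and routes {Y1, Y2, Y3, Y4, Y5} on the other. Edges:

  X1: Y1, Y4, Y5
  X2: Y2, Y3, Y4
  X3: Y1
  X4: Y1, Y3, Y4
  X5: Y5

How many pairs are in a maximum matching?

Unit-capacity flow: source→left, listed edges, right→sink; max matching = max flow.
Augmenting path X1→Y1 (+1); matched 1.
Augmenting path X2→Y2 (+1); matched 2.
Augmenting path X4→Y3 (+1); matched 3.
Augmenting path X5→Y5 (+1); matched 4.
Augmenting path X3→Y1→X1→Y4 (+1); matched 5.
No augmenting path remains; maximum matching = 5.
König certificate: {X1, X2, X3, X4, X5} is a vertex cover of size 5 (every listed pair touches it), so no matching can be larger.

5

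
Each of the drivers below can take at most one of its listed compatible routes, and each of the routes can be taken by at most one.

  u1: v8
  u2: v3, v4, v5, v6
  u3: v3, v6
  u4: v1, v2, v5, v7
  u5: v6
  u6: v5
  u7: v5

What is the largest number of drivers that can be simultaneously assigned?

Unit-capacity flow: source→left, listed edges, right→sink; max matching = max flow.
Augmenting path u1→v8 (+1); matched 1.
Augmenting path u2→v3 (+1); matched 2.
Augmenting path u3→v6 (+1); matched 3.
Augmenting path u4→v1 (+1); matched 4.
Augmenting path u6→v5 (+1); matched 5.
Augmenting path u5→v6→u3→v3→u2→v4 (+1); matched 6.
No augmenting path remains; maximum matching = 6.
König certificate: {u1, u2, u3, u4, u5, v5} is a vertex cover of size 6 (every listed pair touches it), so no matching can be larger.

6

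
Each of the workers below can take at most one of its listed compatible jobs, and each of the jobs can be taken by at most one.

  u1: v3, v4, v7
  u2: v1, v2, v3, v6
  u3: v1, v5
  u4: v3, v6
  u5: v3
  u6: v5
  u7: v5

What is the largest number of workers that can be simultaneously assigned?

Unit-capacity flow: source→left, listed edges, right→sink; max matching = max flow.
Augmenting path u1→v3 (+1); matched 1.
Augmenting path u2→v1 (+1); matched 2.
Augmenting path u3→v5 (+1); matched 3.
Augmenting path u4→v6 (+1); matched 4.
Augmenting path u5→v3→u1→v4 (+1); matched 5.
Augmenting path u6→v5→u3→v1→u2→v2 (+1); matched 6.
No augmenting path remains; maximum matching = 6.
König certificate: {u1, u2, u3, u4, u5, v5} is a vertex cover of size 6 (every listed pair touches it), so no matching can be larger.

6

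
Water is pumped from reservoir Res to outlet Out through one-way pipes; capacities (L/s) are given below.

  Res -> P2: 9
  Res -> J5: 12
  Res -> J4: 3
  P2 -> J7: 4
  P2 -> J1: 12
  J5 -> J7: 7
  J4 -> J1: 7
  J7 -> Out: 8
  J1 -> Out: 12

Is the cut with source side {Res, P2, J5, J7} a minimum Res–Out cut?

Given cut capacity: 3 + 12 + 8 = 23.
Augment Res→P2→J7→Out: bottleneck 4, flow now 4.
Augment Res→P2→J1→Out: bottleneck 5, flow now 9.
Augment Res→J5→J7→Out: bottleneck 4, flow now 13.
Augment Res→J4→J1→Out: bottleneck 3, flow now 16.
Augment Res→J5→J7→P2→J1→Out: bottleneck 3, flow now 19. (uses reverse residual edge)
No augmenting path remains; maximum flow = 19.
In the residual graph, reachable from Res: {Res, J5}.
Min-cut edges: Res→P2 (9), Res→J4 (3), J5→J7 (7); capacity 9 + 3 + 7 = 19.
Cut capacity 23 exceeds the max flow 19, so it is not minimum.

No — its capacity is 23, but the minimum cut has capacity 19.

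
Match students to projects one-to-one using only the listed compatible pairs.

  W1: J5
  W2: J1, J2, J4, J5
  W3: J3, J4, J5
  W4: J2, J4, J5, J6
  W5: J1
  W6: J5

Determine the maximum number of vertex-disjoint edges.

5

Unit-capacity flow: source→left, listed edges, right→sink; max matching = max flow.
Augmenting path W1→J5 (+1); matched 1.
Augmenting path W2→J1 (+1); matched 2.
Augmenting path W3→J3 (+1); matched 3.
Augmenting path W4→J2 (+1); matched 4.
Augmenting path W5→J1→W2→J4 (+1); matched 5.
No augmenting path remains; maximum matching = 5.
König certificate: {W2, W3, W4, W5, J5} is a vertex cover of size 5 (every listed pair touches it), so no matching can be larger.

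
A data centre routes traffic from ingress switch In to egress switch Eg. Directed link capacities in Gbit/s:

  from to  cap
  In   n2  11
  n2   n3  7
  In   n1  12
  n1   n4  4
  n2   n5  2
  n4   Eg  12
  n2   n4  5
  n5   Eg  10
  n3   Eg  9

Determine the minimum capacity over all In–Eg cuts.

Augment In→n1→n4→Eg: bottleneck 4, flow now 4.
Augment In→n2→n3→Eg: bottleneck 7, flow now 11.
Augment In→n2→n4→Eg: bottleneck 4, flow now 15.
No augmenting path remains; maximum flow = 15.
By max-flow min-cut, the minimum cut capacity equals the max flow.
In the residual graph, reachable from In: {In, n1}.
Min-cut edges: In→n2 (11), n1→n4 (4); capacity 11 + 4 = 15.

15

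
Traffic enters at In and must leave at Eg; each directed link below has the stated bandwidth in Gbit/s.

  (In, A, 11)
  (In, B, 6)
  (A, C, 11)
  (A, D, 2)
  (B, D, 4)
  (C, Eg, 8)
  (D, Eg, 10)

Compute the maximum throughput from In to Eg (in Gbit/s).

Augment In→A→C→Eg: bottleneck 8, flow now 8.
Augment In→A→D→Eg: bottleneck 2, flow now 10.
Augment In→B→D→Eg: bottleneck 4, flow now 14.
No augmenting path remains; maximum flow = 14.
In the residual graph, reachable from In: {In, A, B, C}.
Min-cut edges: A→D (2), B→D (4), C→Eg (8); capacity 2 + 4 + 8 = 14.
This cut is saturated, so no flow can exceed 14.

14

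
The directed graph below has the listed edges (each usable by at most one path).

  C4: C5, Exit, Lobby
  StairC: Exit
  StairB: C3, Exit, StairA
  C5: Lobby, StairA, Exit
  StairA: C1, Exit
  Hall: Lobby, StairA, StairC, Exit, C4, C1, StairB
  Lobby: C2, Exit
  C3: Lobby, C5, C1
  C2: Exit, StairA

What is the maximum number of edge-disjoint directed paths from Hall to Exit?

Assign every edge capacity 1; by Menger, the answer equals the max flow.
Path Hall→Exit (+1); total 1.
Path Hall→C4→Exit (+1); total 2.
Path Hall→Lobby→Exit (+1); total 3.
Path Hall→StairC→Exit (+1); total 4.
Path Hall→StairA→Exit (+1); total 5.
Path Hall→StairB→Exit (+1); total 6.
No residual Hall→Exit path; max flow = 6.
Certifying cut of size 6: {Hall→C4, Hall→Exit, Hall→Lobby, Hall→StairA, Hall→StairB, Hall→StairC}.

6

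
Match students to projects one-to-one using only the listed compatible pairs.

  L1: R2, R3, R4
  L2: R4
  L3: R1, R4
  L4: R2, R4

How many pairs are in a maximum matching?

Unit-capacity flow: source→left, listed edges, right→sink; max matching = max flow.
Augmenting path L1→R2 (+1); matched 1.
Augmenting path L2→R4 (+1); matched 2.
Augmenting path L3→R1 (+1); matched 3.
Augmenting path L4→R2→L1→R3 (+1); matched 4.
No augmenting path remains; maximum matching = 4.
König certificate: {L1, L2, L3, L4} is a vertex cover of size 4 (every listed pair touches it), so no matching can be larger.

4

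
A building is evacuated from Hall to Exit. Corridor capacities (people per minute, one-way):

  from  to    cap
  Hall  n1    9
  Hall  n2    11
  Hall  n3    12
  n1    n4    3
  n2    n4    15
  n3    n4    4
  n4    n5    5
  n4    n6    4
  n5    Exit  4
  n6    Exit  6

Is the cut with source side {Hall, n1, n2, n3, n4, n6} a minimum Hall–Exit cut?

Given cut capacity: 5 + 6 = 11.
Augment Hall→n1→n4→n5→Exit: bottleneck 3, flow now 3.
Augment Hall→n2→n4→n5→Exit: bottleneck 1, flow now 4.
Augment Hall→n2→n4→n6→Exit: bottleneck 4, flow now 8.
No augmenting path remains; maximum flow = 8.
In the residual graph, reachable from Hall: {Hall, n1, n2, n3, n4, n5}.
Min-cut edges: n4→n6 (4), n5→Exit (4); capacity 4 + 4 = 8.
Cut capacity 11 exceeds the max flow 8, so it is not minimum.

No — its capacity is 11, but the minimum cut has capacity 8.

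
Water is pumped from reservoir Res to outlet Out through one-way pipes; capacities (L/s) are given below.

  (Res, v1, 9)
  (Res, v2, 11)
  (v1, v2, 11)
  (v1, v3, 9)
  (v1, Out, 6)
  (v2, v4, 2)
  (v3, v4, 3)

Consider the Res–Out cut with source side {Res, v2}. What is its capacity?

Edges leaving {Res, v2}: Res→v1 (9), v2→v4 (2).
Cut capacity = 9 + 2 = 11.

11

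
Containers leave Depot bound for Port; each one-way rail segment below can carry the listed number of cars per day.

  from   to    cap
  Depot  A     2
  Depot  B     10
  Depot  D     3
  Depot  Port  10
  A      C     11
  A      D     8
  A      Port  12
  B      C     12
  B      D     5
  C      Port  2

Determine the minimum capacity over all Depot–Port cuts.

Augment Depot→Port: bottleneck 10, flow now 10.
Augment Depot→A→Port: bottleneck 2, flow now 12.
Augment Depot→B→C→Port: bottleneck 2, flow now 14.
No augmenting path remains; maximum flow = 14.
By max-flow min-cut, the minimum cut capacity equals the max flow.
In the residual graph, reachable from Depot: {Depot, B, C, D}.
Min-cut edges: Depot→A (2), Depot→Port (10), C→Port (2); capacity 2 + 10 + 2 = 14.

14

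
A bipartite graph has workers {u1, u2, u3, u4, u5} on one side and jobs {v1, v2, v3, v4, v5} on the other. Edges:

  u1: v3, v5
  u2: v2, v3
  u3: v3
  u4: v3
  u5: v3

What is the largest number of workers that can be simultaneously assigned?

3

Unit-capacity flow: source→left, listed edges, right→sink; max matching = max flow.
Augmenting path u1→v3 (+1); matched 1.
Augmenting path u2→v2 (+1); matched 2.
Augmenting path u3→v3→u1→v5 (+1); matched 3.
No augmenting path remains; maximum matching = 3.
König certificate: {u1, u2, v3} is a vertex cover of size 3 (every listed pair touches it), so no matching can be larger.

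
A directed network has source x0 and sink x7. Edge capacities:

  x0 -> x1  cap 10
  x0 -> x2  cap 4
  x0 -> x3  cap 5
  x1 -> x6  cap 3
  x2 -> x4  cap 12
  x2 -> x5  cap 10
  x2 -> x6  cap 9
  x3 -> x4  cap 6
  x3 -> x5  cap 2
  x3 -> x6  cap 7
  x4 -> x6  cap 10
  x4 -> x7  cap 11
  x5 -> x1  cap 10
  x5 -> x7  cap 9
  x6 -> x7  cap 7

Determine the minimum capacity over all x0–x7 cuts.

12

Augment x0→x1→x6→x7: bottleneck 3, flow now 3.
Augment x0→x2→x4→x7: bottleneck 4, flow now 7.
Augment x0→x3→x4→x7: bottleneck 5, flow now 12.
No augmenting path remains; maximum flow = 12.
By max-flow min-cut, the minimum cut capacity equals the max flow.
In the residual graph, reachable from x0: {x0, x1}.
Min-cut edges: x0→x2 (4), x0→x3 (5), x1→x6 (3); capacity 4 + 5 + 3 = 12.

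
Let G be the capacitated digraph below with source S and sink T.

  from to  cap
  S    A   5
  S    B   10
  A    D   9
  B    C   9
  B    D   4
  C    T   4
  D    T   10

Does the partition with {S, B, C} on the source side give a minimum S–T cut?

Given cut capacity: 5 + 4 + 4 = 13.
Augment S→A→D→T: bottleneck 5, flow now 5.
Augment S→B→C→T: bottleneck 4, flow now 9.
Augment S→B→D→T: bottleneck 4, flow now 13.
No augmenting path remains; maximum flow = 13.
Cut capacity 13 equals the max flow, so it is a minimum cut.

Yes — it is a minimum cut (capacity 13).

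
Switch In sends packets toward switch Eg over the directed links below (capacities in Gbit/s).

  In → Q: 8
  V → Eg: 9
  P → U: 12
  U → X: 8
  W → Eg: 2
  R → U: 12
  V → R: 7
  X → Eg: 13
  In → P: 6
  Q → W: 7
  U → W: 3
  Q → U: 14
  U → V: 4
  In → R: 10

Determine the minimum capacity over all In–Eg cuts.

Augment In→Q→W→Eg: bottleneck 2, flow now 2.
Augment In→P→U→V→Eg: bottleneck 4, flow now 6.
Augment In→P→U→X→Eg: bottleneck 2, flow now 8.
Augment In→Q→U→X→Eg: bottleneck 6, flow now 14.
No augmenting path remains; maximum flow = 14.
By max-flow min-cut, the minimum cut capacity equals the max flow.
In the residual graph, reachable from In: {In, P, Q, R, U, W}.
Min-cut edges: U→V (4), U→X (8), W→Eg (2); capacity 4 + 8 + 2 = 14.

14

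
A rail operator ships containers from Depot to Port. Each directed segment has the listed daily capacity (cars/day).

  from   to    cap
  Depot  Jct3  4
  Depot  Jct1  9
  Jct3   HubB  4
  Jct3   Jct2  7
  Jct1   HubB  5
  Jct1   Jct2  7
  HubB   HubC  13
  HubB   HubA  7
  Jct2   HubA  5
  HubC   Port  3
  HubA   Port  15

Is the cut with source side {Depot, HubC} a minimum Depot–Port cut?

Given cut capacity: 4 + 9 + 3 = 16.
Augment Depot→Jct3→HubB→HubC→Port: bottleneck 3, flow now 3.
Augment Depot→Jct3→HubB→HubA→Port: bottleneck 1, flow now 4.
Augment Depot→Jct1→HubB→HubA→Port: bottleneck 5, flow now 9.
Augment Depot→Jct1→Jct2→HubA→Port: bottleneck 4, flow now 13.
No augmenting path remains; maximum flow = 13.
In the residual graph, reachable from Depot: {Depot}.
Min-cut edges: Depot→Jct3 (4), Depot→Jct1 (9); capacity 4 + 9 = 13.
Cut capacity 16 exceeds the max flow 13, so it is not minimum.

No — its capacity is 16, but the minimum cut has capacity 13.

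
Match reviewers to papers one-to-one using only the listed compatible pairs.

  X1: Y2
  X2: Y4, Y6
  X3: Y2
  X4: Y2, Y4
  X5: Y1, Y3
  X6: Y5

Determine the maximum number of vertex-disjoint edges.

Unit-capacity flow: source→left, listed edges, right→sink; max matching = max flow.
Augmenting path X1→Y2 (+1); matched 1.
Augmenting path X2→Y4 (+1); matched 2.
Augmenting path X5→Y1 (+1); matched 3.
Augmenting path X6→Y5 (+1); matched 4.
Augmenting path X4→Y4→X2→Y6 (+1); matched 5.
No augmenting path remains; maximum matching = 5.
König certificate: {X2, X4, X5, X6, Y2} is a vertex cover of size 5 (every listed pair touches it), so no matching can be larger.

5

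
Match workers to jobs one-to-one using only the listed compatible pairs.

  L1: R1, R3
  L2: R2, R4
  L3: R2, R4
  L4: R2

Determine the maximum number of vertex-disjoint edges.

3

Unit-capacity flow: source→left, listed edges, right→sink; max matching = max flow.
Augmenting path L1→R1 (+1); matched 1.
Augmenting path L2→R2 (+1); matched 2.
Augmenting path L3→R4 (+1); matched 3.
No augmenting path remains; maximum matching = 3.
König certificate: {L1, R2, R4} is a vertex cover of size 3 (every listed pair touches it), so no matching can be larger.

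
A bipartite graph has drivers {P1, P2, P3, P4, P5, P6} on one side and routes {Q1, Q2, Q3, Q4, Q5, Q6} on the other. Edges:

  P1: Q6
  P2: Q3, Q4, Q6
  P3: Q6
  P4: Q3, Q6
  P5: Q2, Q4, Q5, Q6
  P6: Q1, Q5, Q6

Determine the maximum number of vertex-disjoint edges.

5

Unit-capacity flow: source→left, listed edges, right→sink; max matching = max flow.
Augmenting path P1→Q6 (+1); matched 1.
Augmenting path P2→Q3 (+1); matched 2.
Augmenting path P5→Q2 (+1); matched 3.
Augmenting path P6→Q1 (+1); matched 4.
Augmenting path P4→Q3→P2→Q4 (+1); matched 5.
No augmenting path remains; maximum matching = 5.
König certificate: {P2, P4, P5, P6, Q6} is a vertex cover of size 5 (every listed pair touches it), so no matching can be larger.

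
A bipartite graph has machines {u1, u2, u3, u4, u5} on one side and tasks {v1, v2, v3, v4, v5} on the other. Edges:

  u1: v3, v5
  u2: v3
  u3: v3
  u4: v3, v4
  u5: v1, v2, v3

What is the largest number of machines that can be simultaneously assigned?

Unit-capacity flow: source→left, listed edges, right→sink; max matching = max flow.
Augmenting path u1→v3 (+1); matched 1.
Augmenting path u4→v4 (+1); matched 2.
Augmenting path u5→v1 (+1); matched 3.
Augmenting path u2→v3→u1→v5 (+1); matched 4.
No augmenting path remains; maximum matching = 4.
König certificate: {u1, u4, u5, v3} is a vertex cover of size 4 (every listed pair touches it), so no matching can be larger.

4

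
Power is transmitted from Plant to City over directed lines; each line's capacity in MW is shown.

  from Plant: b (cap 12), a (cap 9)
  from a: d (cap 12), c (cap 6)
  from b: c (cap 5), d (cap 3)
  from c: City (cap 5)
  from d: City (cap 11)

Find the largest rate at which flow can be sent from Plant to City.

Augment Plant→a→c→City: bottleneck 5, flow now 5.
Augment Plant→a→d→City: bottleneck 4, flow now 9.
Augment Plant→b→d→City: bottleneck 3, flow now 12.
Augment Plant→b→c→a→d→City: bottleneck 4, flow now 16. (uses reverse residual edge)
No augmenting path remains; maximum flow = 16.
In the residual graph, reachable from Plant: {Plant, a, b, c, d}.
Min-cut edges: c→City (5), d→City (11); capacity 5 + 11 = 16.
This cut is saturated, so no flow can exceed 16.

16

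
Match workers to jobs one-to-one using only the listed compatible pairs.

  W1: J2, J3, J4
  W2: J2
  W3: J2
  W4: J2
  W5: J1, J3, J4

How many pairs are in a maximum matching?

3

Unit-capacity flow: source→left, listed edges, right→sink; max matching = max flow.
Augmenting path W1→J2 (+1); matched 1.
Augmenting path W5→J1 (+1); matched 2.
Augmenting path W2→J2→W1→J3 (+1); matched 3.
No augmenting path remains; maximum matching = 3.
König certificate: {W1, W5, J2} is a vertex cover of size 3 (every listed pair touches it), so no matching can be larger.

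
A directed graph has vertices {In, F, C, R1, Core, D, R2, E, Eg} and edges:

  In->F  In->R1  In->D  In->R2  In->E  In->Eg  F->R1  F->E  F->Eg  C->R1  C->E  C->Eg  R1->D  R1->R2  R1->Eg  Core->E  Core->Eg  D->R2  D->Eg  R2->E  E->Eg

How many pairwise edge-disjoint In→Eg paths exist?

Assign every edge capacity 1; by Menger, the answer equals the max flow.
Path In→Eg (+1); total 1.
Path In→F→Eg (+1); total 2.
Path In→R1→Eg (+1); total 3.
Path In→D→Eg (+1); total 4.
Path In→E→Eg (+1); total 5.
No residual In→Eg path; max flow = 5.
Certifying cut of size 5: {E→Eg, In→D, In→Eg, In→F, In→R1}.

5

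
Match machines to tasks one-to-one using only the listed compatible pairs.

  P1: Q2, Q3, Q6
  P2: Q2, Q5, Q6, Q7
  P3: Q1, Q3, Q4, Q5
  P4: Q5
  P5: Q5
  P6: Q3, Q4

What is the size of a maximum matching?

Unit-capacity flow: source→left, listed edges, right→sink; max matching = max flow.
Augmenting path P1→Q2 (+1); matched 1.
Augmenting path P2→Q5 (+1); matched 2.
Augmenting path P3→Q1 (+1); matched 3.
Augmenting path P6→Q3 (+1); matched 4.
Augmenting path P4→Q5→P2→Q6 (+1); matched 5.
No augmenting path remains; maximum matching = 5.
König certificate: {P1, P2, P3, P6, Q5} is a vertex cover of size 5 (every listed pair touches it), so no matching can be larger.

5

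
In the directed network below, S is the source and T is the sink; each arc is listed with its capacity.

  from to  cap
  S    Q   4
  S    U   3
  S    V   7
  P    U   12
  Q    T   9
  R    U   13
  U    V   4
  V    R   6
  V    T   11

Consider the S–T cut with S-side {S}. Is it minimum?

Yes — it is a minimum cut (capacity 14).

Given cut capacity: 4 + 3 + 7 = 14.
Augment S→Q→T: bottleneck 4, flow now 4.
Augment S→V→T: bottleneck 7, flow now 11.
Augment S→U→V→T: bottleneck 3, flow now 14.
No augmenting path remains; maximum flow = 14.
Cut capacity 14 equals the max flow, so it is a minimum cut.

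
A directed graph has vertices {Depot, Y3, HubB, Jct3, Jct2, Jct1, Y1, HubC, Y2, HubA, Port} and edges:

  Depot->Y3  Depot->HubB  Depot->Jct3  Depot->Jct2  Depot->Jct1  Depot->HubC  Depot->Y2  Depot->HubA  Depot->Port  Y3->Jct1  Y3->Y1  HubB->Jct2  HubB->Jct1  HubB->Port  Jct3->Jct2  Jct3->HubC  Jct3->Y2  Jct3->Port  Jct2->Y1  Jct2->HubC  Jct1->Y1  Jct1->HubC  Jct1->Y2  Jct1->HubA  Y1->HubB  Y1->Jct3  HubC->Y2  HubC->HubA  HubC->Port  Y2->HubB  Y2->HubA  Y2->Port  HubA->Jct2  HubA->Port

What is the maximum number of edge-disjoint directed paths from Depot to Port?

Assign every edge capacity 1; by Menger, the answer equals the max flow.
Path Depot→Port (+1); total 1.
Path Depot→HubB→Port (+1); total 2.
Path Depot→Jct3→Port (+1); total 3.
Path Depot→HubC→Port (+1); total 4.
Path Depot→Y2→Port (+1); total 5.
Path Depot→HubA→Port (+1); total 6.
No residual Depot→Port path; max flow = 6.
Certifying cut of size 6: {Depot→Port, HubA→Port, HubB→Port, HubC→Port, Jct3→Port, Y2→Port}.

6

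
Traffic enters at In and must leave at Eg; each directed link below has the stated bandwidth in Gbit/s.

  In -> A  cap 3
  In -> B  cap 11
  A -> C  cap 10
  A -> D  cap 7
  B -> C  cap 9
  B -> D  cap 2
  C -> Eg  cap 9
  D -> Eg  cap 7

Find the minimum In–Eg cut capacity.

14

Augment In→A→C→Eg: bottleneck 3, flow now 3.
Augment In→B→C→Eg: bottleneck 6, flow now 9.
Augment In→B→D→Eg: bottleneck 2, flow now 11.
Augment In→B→C→A→D→Eg: bottleneck 3, flow now 14. (uses reverse residual edge)
No augmenting path remains; maximum flow = 14.
By max-flow min-cut, the minimum cut capacity equals the max flow.
In the residual graph, reachable from In: {In}.
Min-cut edges: In→A (3), In→B (11); capacity 3 + 11 = 14.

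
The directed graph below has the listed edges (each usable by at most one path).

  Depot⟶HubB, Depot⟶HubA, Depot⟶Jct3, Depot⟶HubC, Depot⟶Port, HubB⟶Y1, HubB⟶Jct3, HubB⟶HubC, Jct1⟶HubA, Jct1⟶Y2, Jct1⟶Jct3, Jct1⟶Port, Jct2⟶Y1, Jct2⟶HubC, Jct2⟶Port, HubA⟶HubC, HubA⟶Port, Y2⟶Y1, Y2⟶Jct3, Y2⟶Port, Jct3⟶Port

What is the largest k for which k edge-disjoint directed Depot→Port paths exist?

Assign every edge capacity 1; by Menger, the answer equals the max flow.
Path Depot→Port (+1); total 1.
Path Depot→HubA→Port (+1); total 2.
Path Depot→Jct3→Port (+1); total 3.
No residual Depot→Port path; max flow = 3.
Certifying cut of size 3: {Depot→HubA, Depot→Port, Jct3→Port}.

3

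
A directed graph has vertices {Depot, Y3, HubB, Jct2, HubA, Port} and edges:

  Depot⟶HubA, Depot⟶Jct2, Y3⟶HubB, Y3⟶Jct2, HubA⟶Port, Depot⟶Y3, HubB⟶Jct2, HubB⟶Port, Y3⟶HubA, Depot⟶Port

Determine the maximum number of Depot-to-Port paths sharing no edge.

Assign every edge capacity 1; by Menger, the answer equals the max flow.
Path Depot→Port (+1); total 1.
Path Depot→HubA→Port (+1); total 2.
Path Depot→Y3→HubB→Port (+1); total 3.
No residual Depot→Port path; max flow = 3.
Certifying cut of size 3: {Depot→HubA, Depot→Port, Depot→Y3}.

3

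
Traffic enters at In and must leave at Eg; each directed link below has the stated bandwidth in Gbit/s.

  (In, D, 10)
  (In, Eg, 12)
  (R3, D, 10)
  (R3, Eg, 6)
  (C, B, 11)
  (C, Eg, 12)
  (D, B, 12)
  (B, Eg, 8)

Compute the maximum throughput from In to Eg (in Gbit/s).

Augment In→Eg: bottleneck 12, flow now 12.
Augment In→D→B→Eg: bottleneck 8, flow now 20.
No augmenting path remains; maximum flow = 20.
In the residual graph, reachable from In: {In, D, B}.
Min-cut edges: In→Eg (12), B→Eg (8); capacity 12 + 8 = 20.
This cut is saturated, so no flow can exceed 20.

20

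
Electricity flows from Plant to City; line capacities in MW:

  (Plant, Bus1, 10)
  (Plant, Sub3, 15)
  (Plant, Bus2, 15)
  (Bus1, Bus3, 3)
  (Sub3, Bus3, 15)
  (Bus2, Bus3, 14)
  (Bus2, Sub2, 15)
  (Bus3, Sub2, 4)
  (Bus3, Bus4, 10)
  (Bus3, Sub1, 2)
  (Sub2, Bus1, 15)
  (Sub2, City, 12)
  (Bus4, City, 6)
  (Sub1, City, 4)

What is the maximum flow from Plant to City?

20

Augment Plant→Bus2→Sub2→City: bottleneck 12, flow now 12.
Augment Plant→Bus1→Bus3→Bus4→City: bottleneck 3, flow now 15.
Augment Plant→Sub3→Bus3→Bus4→City: bottleneck 3, flow now 18.
Augment Plant→Sub3→Bus3→Sub1→City: bottleneck 2, flow now 20.
No augmenting path remains; maximum flow = 20.
In the residual graph, reachable from Plant: {Plant, Bus1, Sub3, Bus2, Bus3, Sub2, Bus4}.
Min-cut edges: Bus3→Sub1 (2), Sub2→City (12), Bus4→City (6); capacity 2 + 12 + 6 = 20.
This cut is saturated, so no flow can exceed 20.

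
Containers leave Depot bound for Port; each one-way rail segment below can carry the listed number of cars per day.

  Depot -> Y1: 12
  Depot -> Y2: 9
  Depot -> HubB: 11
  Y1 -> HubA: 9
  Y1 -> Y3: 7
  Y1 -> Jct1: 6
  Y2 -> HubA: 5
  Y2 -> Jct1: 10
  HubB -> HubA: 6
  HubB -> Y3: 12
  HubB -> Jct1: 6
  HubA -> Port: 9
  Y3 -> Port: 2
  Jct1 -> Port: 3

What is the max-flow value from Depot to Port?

14

Augment Depot→Y1→HubA→Port: bottleneck 9, flow now 9.
Augment Depot→Y1→Y3→Port: bottleneck 2, flow now 11.
Augment Depot→Y1→Jct1→Port: bottleneck 1, flow now 12.
Augment Depot→Y2→Jct1→Port: bottleneck 2, flow now 14.
No augmenting path remains; maximum flow = 14.
In the residual graph, reachable from Depot: {Depot, Y1, Y2, HubB, HubA, Y3, Jct1}.
Min-cut edges: HubA→Port (9), Y3→Port (2), Jct1→Port (3); capacity 9 + 2 + 3 = 14.
This cut is saturated, so no flow can exceed 14.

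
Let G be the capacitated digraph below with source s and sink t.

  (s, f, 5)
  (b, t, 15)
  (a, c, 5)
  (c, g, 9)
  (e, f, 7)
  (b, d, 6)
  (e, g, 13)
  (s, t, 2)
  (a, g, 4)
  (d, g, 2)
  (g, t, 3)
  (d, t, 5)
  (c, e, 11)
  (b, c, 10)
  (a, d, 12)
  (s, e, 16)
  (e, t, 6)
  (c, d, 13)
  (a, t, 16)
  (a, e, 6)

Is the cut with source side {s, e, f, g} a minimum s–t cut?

Yes — it is a minimum cut (capacity 11).

Given cut capacity: 2 + 6 + 3 = 11.
Augment s→t: bottleneck 2, flow now 2.
Augment s→e→t: bottleneck 6, flow now 8.
Augment s→e→g→t: bottleneck 3, flow now 11.
No augmenting path remains; maximum flow = 11.
Cut capacity 11 equals the max flow, so it is a minimum cut.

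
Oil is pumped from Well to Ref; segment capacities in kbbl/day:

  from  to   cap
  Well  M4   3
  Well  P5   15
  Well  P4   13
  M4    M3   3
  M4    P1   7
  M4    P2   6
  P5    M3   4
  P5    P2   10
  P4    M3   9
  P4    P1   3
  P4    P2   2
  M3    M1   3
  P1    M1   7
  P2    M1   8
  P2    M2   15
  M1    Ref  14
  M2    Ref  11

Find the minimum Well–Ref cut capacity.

Augment Well→M4→M3→M1→Ref: bottleneck 3, flow now 3.
Augment Well→P5→P2→M1→Ref: bottleneck 8, flow now 11.
Augment Well→P5→P2→M2→Ref: bottleneck 2, flow now 13.
Augment Well→P4→P1→M1→Ref: bottleneck 3, flow now 16.
Augment Well→P4→P2→M2→Ref: bottleneck 2, flow now 18.
Augment Well→P5→M3→M4→P2→M2→Ref: bottleneck 3, flow now 21. (uses reverse residual edge)
No augmenting path remains; maximum flow = 21.
By max-flow min-cut, the minimum cut capacity equals the max flow.
In the residual graph, reachable from Well: {Well, P5, P4, M3}.
Min-cut edges: Well→M4 (3), P5→P2 (10), P4→P1 (3), P4→P2 (2), M3→M1 (3); capacity 3 + 10 + 3 + 2 + 3 = 21.

21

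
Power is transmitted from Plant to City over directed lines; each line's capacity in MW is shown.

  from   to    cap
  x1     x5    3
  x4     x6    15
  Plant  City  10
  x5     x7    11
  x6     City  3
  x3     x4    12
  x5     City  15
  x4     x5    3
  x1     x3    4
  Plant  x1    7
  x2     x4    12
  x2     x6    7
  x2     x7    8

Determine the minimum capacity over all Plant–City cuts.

Augment Plant→City: bottleneck 10, flow now 10.
Augment Plant→x1→x5→City: bottleneck 3, flow now 13.
Augment Plant→x1→x3→x4→x5→City: bottleneck 3, flow now 16.
Augment Plant→x1→x3→x4→x6→City: bottleneck 1, flow now 17.
No augmenting path remains; maximum flow = 17.
By max-flow min-cut, the minimum cut capacity equals the max flow.
In the residual graph, reachable from Plant: {Plant}.
Min-cut edges: Plant→x1 (7), Plant→City (10); capacity 7 + 10 = 17.

17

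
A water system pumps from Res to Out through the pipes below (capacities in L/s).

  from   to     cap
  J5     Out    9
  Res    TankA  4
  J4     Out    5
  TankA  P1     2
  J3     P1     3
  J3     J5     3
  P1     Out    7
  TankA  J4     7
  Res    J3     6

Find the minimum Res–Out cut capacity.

Augment Res→J3→J5→Out: bottleneck 3, flow now 3.
Augment Res→J3→P1→Out: bottleneck 3, flow now 6.
Augment Res→TankA→J4→Out: bottleneck 4, flow now 10.
No augmenting path remains; maximum flow = 10.
By max-flow min-cut, the minimum cut capacity equals the max flow.
In the residual graph, reachable from Res: {Res}.
Min-cut edges: Res→J3 (6), Res→TankA (4); capacity 6 + 4 = 10.

10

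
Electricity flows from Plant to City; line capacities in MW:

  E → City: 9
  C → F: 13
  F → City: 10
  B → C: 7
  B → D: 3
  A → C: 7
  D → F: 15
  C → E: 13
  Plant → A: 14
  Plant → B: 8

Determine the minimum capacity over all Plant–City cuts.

Augment Plant→A→C→E→City: bottleneck 7, flow now 7.
Augment Plant→B→C→E→City: bottleneck 2, flow now 9.
Augment Plant→B→C→F→City: bottleneck 5, flow now 14.
Augment Plant→B→D→F→City: bottleneck 1, flow now 15.
No augmenting path remains; maximum flow = 15.
By max-flow min-cut, the minimum cut capacity equals the max flow.
In the residual graph, reachable from Plant: {Plant, A}.
Min-cut edges: Plant→B (8), A→C (7); capacity 8 + 7 = 15.

15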